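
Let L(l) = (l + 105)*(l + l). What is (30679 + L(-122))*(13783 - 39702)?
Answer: -902681013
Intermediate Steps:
L(l) = 2*l*(105 + l) (L(l) = (105 + l)*(2*l) = 2*l*(105 + l))
(30679 + L(-122))*(13783 - 39702) = (30679 + 2*(-122)*(105 - 122))*(13783 - 39702) = (30679 + 2*(-122)*(-17))*(-25919) = (30679 + 4148)*(-25919) = 34827*(-25919) = -902681013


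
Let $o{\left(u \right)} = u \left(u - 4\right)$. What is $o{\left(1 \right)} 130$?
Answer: $-390$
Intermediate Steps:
$o{\left(u \right)} = u \left(-4 + u\right)$
$o{\left(1 \right)} 130 = 1 \left(-4 + 1\right) 130 = 1 \left(-3\right) 130 = \left(-3\right) 130 = -390$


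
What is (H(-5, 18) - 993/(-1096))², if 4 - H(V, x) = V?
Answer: 117874449/1201216 ≈ 98.129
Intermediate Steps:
H(V, x) = 4 - V
(H(-5, 18) - 993/(-1096))² = ((4 - 1*(-5)) - 993/(-1096))² = ((4 + 5) - 993*(-1/1096))² = (9 + 993/1096)² = (10857/1096)² = 117874449/1201216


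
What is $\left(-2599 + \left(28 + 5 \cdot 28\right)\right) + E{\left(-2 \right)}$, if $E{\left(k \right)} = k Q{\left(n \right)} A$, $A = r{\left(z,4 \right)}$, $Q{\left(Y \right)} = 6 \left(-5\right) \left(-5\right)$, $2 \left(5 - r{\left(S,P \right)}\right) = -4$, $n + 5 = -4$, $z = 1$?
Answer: $-4531$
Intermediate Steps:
$n = -9$ ($n = -5 - 4 = -9$)
$r{\left(S,P \right)} = 7$ ($r{\left(S,P \right)} = 5 - -2 = 5 + 2 = 7$)
$Q{\left(Y \right)} = 150$ ($Q{\left(Y \right)} = \left(-30\right) \left(-5\right) = 150$)
$A = 7$
$E{\left(k \right)} = 1050 k$ ($E{\left(k \right)} = k 150 \cdot 7 = 150 k 7 = 1050 k$)
$\left(-2599 + \left(28 + 5 \cdot 28\right)\right) + E{\left(-2 \right)} = \left(-2599 + \left(28 + 5 \cdot 28\right)\right) + 1050 \left(-2\right) = \left(-2599 + \left(28 + 140\right)\right) - 2100 = \left(-2599 + 168\right) - 2100 = -2431 - 2100 = -4531$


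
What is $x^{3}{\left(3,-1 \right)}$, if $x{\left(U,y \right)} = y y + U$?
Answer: $64$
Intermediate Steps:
$x{\left(U,y \right)} = U + y^{2}$ ($x{\left(U,y \right)} = y^{2} + U = U + y^{2}$)
$x^{3}{\left(3,-1 \right)} = \left(3 + \left(-1\right)^{2}\right)^{3} = \left(3 + 1\right)^{3} = 4^{3} = 64$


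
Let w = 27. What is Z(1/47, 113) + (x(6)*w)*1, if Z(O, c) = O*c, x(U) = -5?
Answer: -6232/47 ≈ -132.60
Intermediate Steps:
Z(1/47, 113) + (x(6)*w)*1 = 113/47 - 5*27*1 = (1/47)*113 - 135*1 = 113/47 - 135 = -6232/47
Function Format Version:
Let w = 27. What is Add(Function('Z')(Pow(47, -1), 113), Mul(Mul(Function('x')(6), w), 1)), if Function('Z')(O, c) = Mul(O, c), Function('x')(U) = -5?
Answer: Rational(-6232, 47) ≈ -132.60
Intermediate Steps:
Add(Function('Z')(Pow(47, -1), 113), Mul(Mul(Function('x')(6), w), 1)) = Add(Mul(Pow(47, -1), 113), Mul(Mul(-5, 27), 1)) = Add(Mul(Rational(1, 47), 113), Mul(-135, 1)) = Add(Rational(113, 47), -135) = Rational(-6232, 47)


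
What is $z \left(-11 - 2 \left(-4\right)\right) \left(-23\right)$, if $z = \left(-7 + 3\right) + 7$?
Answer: $207$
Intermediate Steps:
$z = 3$ ($z = -4 + 7 = 3$)
$z \left(-11 - 2 \left(-4\right)\right) \left(-23\right) = 3 \left(-11 - 2 \left(-4\right)\right) \left(-23\right) = 3 \left(-11 - -8\right) \left(-23\right) = 3 \left(-11 + 8\right) \left(-23\right) = 3 \left(-3\right) \left(-23\right) = \left(-9\right) \left(-23\right) = 207$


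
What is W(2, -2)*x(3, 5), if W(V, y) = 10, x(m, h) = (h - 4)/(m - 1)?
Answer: 5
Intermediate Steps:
x(m, h) = (-4 + h)/(-1 + m)
W(2, -2)*x(3, 5) = 10*((-4 + 5)/(-1 + 3)) = 10*(1/2) = 10*((½)*1) = 10*(½) = 5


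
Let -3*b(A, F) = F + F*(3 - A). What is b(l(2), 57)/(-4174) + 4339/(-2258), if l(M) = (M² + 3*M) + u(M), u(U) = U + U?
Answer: -9270003/4712446 ≈ -1.9671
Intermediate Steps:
u(U) = 2*U
l(M) = M² + 5*M (l(M) = (M² + 3*M) + 2*M = M² + 5*M)
b(A, F) = -F/3 - F*(3 - A)/3 (b(A, F) = -(F + F*(3 - A))/3 = -F/3 - F*(3 - A)/3)
b(l(2), 57)/(-4174) + 4339/(-2258) = ((⅓)*57*(-4 + 2*(5 + 2)))/(-4174) + 4339/(-2258) = ((⅓)*57*(-4 + 2*7))*(-1/4174) + 4339*(-1/2258) = ((⅓)*57*(-4 + 14))*(-1/4174) - 4339/2258 = ((⅓)*57*10)*(-1/4174) - 4339/2258 = 190*(-1/4174) - 4339/2258 = -95/2087 - 4339/2258 = -9270003/4712446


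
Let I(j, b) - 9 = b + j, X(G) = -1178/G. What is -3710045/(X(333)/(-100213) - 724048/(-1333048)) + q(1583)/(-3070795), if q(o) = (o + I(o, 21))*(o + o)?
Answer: -3726536573230401393235961/545601802101093920 ≈ -6.8301e+6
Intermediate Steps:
I(j, b) = 9 + b + j (I(j, b) = 9 + (b + j) = 9 + b + j)
q(o) = 2*o*(30 + 2*o) (q(o) = (o + (9 + 21 + o))*(o + o) = (o + (30 + o))*(2*o) = (30 + 2*o)*(2*o) = 2*o*(30 + 2*o))
-3710045/(X(333)/(-100213) - 724048/(-1333048)) + q(1583)/(-3070795) = -3710045/(-1178/333/(-100213) - 724048/(-1333048)) + (4*1583*(15 + 1583))/(-3070795) = -3710045/(-1178*1/333*(-1/100213) - 724048*(-1/1333048)) + (4*1583*1598)*(-1/3070795) = -3710045/(-1178/333*(-1/100213) + 90506/166631) + 10118536*(-1/3070795) = -3710045/(1178/33370929 + 90506/166631) - 595208/180635 = -3710045/3020465591392/5560631270199 - 595208/180635 = -3710045*5560631270199/3020465591392 - 595208/180635 = -20630192240845448955/3020465591392 - 595208/180635 = -3726536573230401393235961/545601802101093920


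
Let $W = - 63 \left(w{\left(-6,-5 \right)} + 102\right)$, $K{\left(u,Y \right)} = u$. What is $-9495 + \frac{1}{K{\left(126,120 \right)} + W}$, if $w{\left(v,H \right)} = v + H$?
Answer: $- \frac{53238466}{5607} \approx -9495.0$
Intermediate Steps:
$w{\left(v,H \right)} = H + v$
$W = -5733$ ($W = - 63 \left(\left(-5 - 6\right) + 102\right) = - 63 \left(-11 + 102\right) = \left(-63\right) 91 = -5733$)
$-9495 + \frac{1}{K{\left(126,120 \right)} + W} = -9495 + \frac{1}{126 - 5733} = -9495 + \frac{1}{-5607} = -9495 - \frac{1}{5607} = - \frac{53238466}{5607}$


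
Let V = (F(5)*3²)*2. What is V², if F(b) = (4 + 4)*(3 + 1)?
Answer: 331776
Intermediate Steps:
F(b) = 32 (F(b) = 8*4 = 32)
V = 576 (V = (32*3²)*2 = (32*9)*2 = 288*2 = 576)
V² = 576² = 331776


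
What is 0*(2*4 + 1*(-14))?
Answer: 0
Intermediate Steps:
0*(2*4 + 1*(-14)) = 0*(8 - 14) = 0*(-6) = 0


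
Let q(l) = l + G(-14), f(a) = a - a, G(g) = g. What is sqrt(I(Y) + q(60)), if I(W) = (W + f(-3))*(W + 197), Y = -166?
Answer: 10*I*sqrt(51) ≈ 71.414*I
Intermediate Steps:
f(a) = 0
q(l) = -14 + l (q(l) = l - 14 = -14 + l)
I(W) = W*(197 + W) (I(W) = (W + 0)*(W + 197) = W*(197 + W))
sqrt(I(Y) + q(60)) = sqrt(-166*(197 - 166) + (-14 + 60)) = sqrt(-166*31 + 46) = sqrt(-5146 + 46) = sqrt(-5100) = 10*I*sqrt(51)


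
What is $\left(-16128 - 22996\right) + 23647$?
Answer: $-15477$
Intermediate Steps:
$\left(-16128 - 22996\right) + 23647 = -39124 + 23647 = -15477$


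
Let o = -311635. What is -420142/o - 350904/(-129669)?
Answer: 54611120346/13469799605 ≈ 4.0543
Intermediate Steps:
-420142/o - 350904/(-129669) = -420142/(-311635) - 350904/(-129669) = -420142*(-1/311635) - 350904*(-1/129669) = 420142/311635 + 116968/43223 = 54611120346/13469799605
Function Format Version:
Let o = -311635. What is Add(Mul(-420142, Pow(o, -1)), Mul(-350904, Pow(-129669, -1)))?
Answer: Rational(54611120346, 13469799605) ≈ 4.0543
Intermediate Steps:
Add(Mul(-420142, Pow(o, -1)), Mul(-350904, Pow(-129669, -1))) = Add(Mul(-420142, Pow(-311635, -1)), Mul(-350904, Pow(-129669, -1))) = Add(Mul(-420142, Rational(-1, 311635)), Mul(-350904, Rational(-1, 129669))) = Add(Rational(420142, 311635), Rational(116968, 43223)) = Rational(54611120346, 13469799605)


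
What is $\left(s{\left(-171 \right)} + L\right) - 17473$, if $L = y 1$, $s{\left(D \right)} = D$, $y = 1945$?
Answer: $-15699$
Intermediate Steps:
$L = 1945$ ($L = 1945 \cdot 1 = 1945$)
$\left(s{\left(-171 \right)} + L\right) - 17473 = \left(-171 + 1945\right) - 17473 = 1774 - 17473 = -15699$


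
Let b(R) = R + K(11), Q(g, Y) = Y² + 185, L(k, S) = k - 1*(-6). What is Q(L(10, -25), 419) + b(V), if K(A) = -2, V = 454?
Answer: 176198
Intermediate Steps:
L(k, S) = 6 + k (L(k, S) = k + 6 = 6 + k)
Q(g, Y) = 185 + Y²
b(R) = -2 + R (b(R) = R - 2 = -2 + R)
Q(L(10, -25), 419) + b(V) = (185 + 419²) + (-2 + 454) = (185 + 175561) + 452 = 175746 + 452 = 176198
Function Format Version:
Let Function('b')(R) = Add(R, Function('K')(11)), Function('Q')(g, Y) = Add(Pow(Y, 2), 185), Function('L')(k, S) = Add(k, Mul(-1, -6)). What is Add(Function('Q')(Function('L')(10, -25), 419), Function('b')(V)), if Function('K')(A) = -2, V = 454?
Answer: 176198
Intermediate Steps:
Function('L')(k, S) = Add(6, k) (Function('L')(k, S) = Add(k, 6) = Add(6, k))
Function('Q')(g, Y) = Add(185, Pow(Y, 2))
Function('b')(R) = Add(-2, R) (Function('b')(R) = Add(R, -2) = Add(-2, R))
Add(Function('Q')(Function('L')(10, -25), 419), Function('b')(V)) = Add(Add(185, Pow(419, 2)), Add(-2, 454)) = Add(Add(185, 175561), 452) = Add(175746, 452) = 176198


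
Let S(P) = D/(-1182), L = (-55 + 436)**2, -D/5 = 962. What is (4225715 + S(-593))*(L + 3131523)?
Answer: 2727730174433160/197 ≈ 1.3846e+13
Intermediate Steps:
D = -4810 (D = -5*962 = -4810)
L = 145161 (L = 381**2 = 145161)
S(P) = 2405/591 (S(P) = -4810/(-1182) = -4810*(-1/1182) = 2405/591)
(4225715 + S(-593))*(L + 3131523) = (4225715 + 2405/591)*(145161 + 3131523) = (2497399970/591)*3276684 = 2727730174433160/197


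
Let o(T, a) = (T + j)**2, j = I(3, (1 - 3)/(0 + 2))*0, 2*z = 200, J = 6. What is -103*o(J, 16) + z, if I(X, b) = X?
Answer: -3608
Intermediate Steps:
z = 100 (z = (1/2)*200 = 100)
j = 0 (j = 3*0 = 0)
o(T, a) = T**2 (o(T, a) = (T + 0)**2 = T**2)
-103*o(J, 16) + z = -103*6**2 + 100 = -103*36 + 100 = -3708 + 100 = -3608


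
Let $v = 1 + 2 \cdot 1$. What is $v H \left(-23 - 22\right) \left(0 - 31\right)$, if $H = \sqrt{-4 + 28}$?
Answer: $8370 \sqrt{6} \approx 20502.0$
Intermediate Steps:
$v = 3$ ($v = 1 + 2 = 3$)
$H = 2 \sqrt{6}$ ($H = \sqrt{24} = 2 \sqrt{6} \approx 4.899$)
$v H \left(-23 - 22\right) \left(0 - 31\right) = 3 \cdot 2 \sqrt{6} \left(-23 - 22\right) \left(0 - 31\right) = 6 \sqrt{6} \left(\left(-45\right) \left(-31\right)\right) = 6 \sqrt{6} \cdot 1395 = 8370 \sqrt{6}$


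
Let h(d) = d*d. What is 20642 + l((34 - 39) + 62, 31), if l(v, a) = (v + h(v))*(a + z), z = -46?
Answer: -28948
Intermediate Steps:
h(d) = d²
l(v, a) = (-46 + a)*(v + v²) (l(v, a) = (v + v²)*(a - 46) = (v + v²)*(-46 + a) = (-46 + a)*(v + v²))
20642 + l((34 - 39) + 62, 31) = 20642 + ((34 - 39) + 62)*(-46 + 31 - 46*((34 - 39) + 62) + 31*((34 - 39) + 62)) = 20642 + (-5 + 62)*(-46 + 31 - 46*(-5 + 62) + 31*(-5 + 62)) = 20642 + 57*(-46 + 31 - 46*57 + 31*57) = 20642 + 57*(-46 + 31 - 2622 + 1767) = 20642 + 57*(-870) = 20642 - 49590 = -28948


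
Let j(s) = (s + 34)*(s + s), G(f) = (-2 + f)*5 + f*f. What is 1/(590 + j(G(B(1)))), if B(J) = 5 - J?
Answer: 1/3710 ≈ 0.00026954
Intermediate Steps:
G(f) = -10 + f**2 + 5*f (G(f) = (-10 + 5*f) + f**2 = -10 + f**2 + 5*f)
j(s) = 2*s*(34 + s) (j(s) = (34 + s)*(2*s) = 2*s*(34 + s))
1/(590 + j(G(B(1)))) = 1/(590 + 2*(-10 + (5 - 1*1)**2 + 5*(5 - 1*1))*(34 + (-10 + (5 - 1*1)**2 + 5*(5 - 1*1)))) = 1/(590 + 2*(-10 + (5 - 1)**2 + 5*(5 - 1))*(34 + (-10 + (5 - 1)**2 + 5*(5 - 1)))) = 1/(590 + 2*(-10 + 4**2 + 5*4)*(34 + (-10 + 4**2 + 5*4))) = 1/(590 + 2*(-10 + 16 + 20)*(34 + (-10 + 16 + 20))) = 1/(590 + 2*26*(34 + 26)) = 1/(590 + 2*26*60) = 1/(590 + 3120) = 1/3710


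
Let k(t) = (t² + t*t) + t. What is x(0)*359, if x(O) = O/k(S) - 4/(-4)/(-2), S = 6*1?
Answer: -359/2 ≈ -179.50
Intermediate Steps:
S = 6
k(t) = t + 2*t² (k(t) = (t² + t²) + t = 2*t² + t = t + 2*t²)
x(O) = -½ + O/78 (x(O) = O/((6*(1 + 2*6))) - 4/(-4)/(-2) = O/((6*(1 + 12))) - 4*(-¼)*(-½) = O/((6*13)) + 1*(-½) = O/78 - ½ = -½ + O/78)
x(0)*359 = (-½ + (1/78)*0)*359 = (-½ + 0)*359 = -½*359 = -359/2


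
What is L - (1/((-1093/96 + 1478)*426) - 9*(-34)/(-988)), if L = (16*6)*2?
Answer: 949672263541/4938243830 ≈ 192.31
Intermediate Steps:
L = 192 (L = 96*2 = 192)
L - (1/((-1093/96 + 1478)*426) - 9*(-34)/(-988)) = 192 - (1/((-1093/96 + 1478)*426) - 9*(-34)/(-988)) = 192 - ((1/426)/(-1093*1/96 + 1478) + 306*(-1/988)) = 192 - ((1/426)/(-1093/96 + 1478) - 153/494) = 192 - ((1/426)/(140795/96) - 153/494) = 192 - ((96/140795)*(1/426) - 153/494) = 192 - (16/9996445 - 153/494) = 192 - 1*(-1529448181/4938243830) = 192 + 1529448181/4938243830 = 949672263541/4938243830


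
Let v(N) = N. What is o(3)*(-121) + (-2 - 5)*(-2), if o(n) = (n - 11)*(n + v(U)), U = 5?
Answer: 7758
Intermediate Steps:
o(n) = (-11 + n)*(5 + n) (o(n) = (n - 11)*(n + 5) = (-11 + n)*(5 + n))
o(3)*(-121) + (-2 - 5)*(-2) = (-55 + 3² - 6*3)*(-121) + (-2 - 5)*(-2) = (-55 + 9 - 18)*(-121) - 7*(-2) = -64*(-121) + 14 = 7744 + 14 = 7758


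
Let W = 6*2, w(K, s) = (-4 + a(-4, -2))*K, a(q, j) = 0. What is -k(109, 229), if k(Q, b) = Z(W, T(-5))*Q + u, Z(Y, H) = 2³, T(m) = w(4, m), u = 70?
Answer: -942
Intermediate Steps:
w(K, s) = -4*K (w(K, s) = (-4 + 0)*K = -4*K)
T(m) = -16 (T(m) = -4*4 = -16)
W = 12
Z(Y, H) = 8
k(Q, b) = 70 + 8*Q (k(Q, b) = 8*Q + 70 = 70 + 8*Q)
-k(109, 229) = -(70 + 8*109) = -(70 + 872) = -1*942 = -942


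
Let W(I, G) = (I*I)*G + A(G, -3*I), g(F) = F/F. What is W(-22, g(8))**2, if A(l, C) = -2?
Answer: 232324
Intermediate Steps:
g(F) = 1
W(I, G) = -2 + G*I**2 (W(I, G) = (I*I)*G - 2 = I**2*G - 2 = G*I**2 - 2 = -2 + G*I**2)
W(-22, g(8))**2 = (-2 + 1*(-22)**2)**2 = (-2 + 1*484)**2 = (-2 + 484)**2 = 482**2 = 232324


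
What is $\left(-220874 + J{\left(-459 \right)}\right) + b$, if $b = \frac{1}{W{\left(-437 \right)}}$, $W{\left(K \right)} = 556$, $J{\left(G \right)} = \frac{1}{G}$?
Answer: $- \frac{56367928393}{255204} \approx -2.2087 \cdot 10^{5}$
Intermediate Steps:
$b = \frac{1}{556} \approx 0.0017986$
$\left(-220874 + J{\left(-459 \right)}\right) + b = \left(-220874 + \frac{1}{-459}\right) + \frac{1}{556} = \left(-220874 - \frac{1}{459}\right) + \frac{1}{556} = - \frac{101381167}{459} + \frac{1}{556} = - \frac{56367928393}{255204}$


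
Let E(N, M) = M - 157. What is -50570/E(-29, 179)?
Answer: -25285/11 ≈ -2298.6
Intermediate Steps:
E(N, M) = -157 + M
-50570/E(-29, 179) = -50570/(-157 + 179) = -50570/22 = -1*25285/11 = -25285/11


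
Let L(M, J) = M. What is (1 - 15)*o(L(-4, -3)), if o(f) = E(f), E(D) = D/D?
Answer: -14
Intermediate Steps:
E(D) = 1
o(f) = 1
(1 - 15)*o(L(-4, -3)) = (1 - 15)*1 = -14*1 = -14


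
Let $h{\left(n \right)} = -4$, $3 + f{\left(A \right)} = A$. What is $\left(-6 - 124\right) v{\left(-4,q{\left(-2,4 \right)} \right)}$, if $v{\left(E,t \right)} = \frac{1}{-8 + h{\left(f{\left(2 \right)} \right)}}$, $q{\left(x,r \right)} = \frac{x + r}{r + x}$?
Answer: $\frac{65}{6} \approx 10.833$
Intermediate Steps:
$f{\left(A \right)} = -3 + A$
$q{\left(x,r \right)} = 1$ ($q{\left(x,r \right)} = \frac{r + x}{r + x} = 1$)
$v{\left(E,t \right)} = - \frac{1}{12}$ ($v{\left(E,t \right)} = \frac{1}{-8 - 4} = \frac{1}{-12} = - \frac{1}{12}$)
$\left(-6 - 124\right) v{\left(-4,q{\left(-2,4 \right)} \right)} = \left(-6 - 124\right) \left(- \frac{1}{12}\right) = \left(-130\right) \left(- \frac{1}{12}\right) = \frac{65}{6}$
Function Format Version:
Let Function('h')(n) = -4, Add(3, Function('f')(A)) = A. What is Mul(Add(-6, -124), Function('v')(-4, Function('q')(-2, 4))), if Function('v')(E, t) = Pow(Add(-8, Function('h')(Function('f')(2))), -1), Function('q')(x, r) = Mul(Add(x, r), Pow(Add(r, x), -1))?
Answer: Rational(65, 6) ≈ 10.833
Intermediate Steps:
Function('f')(A) = Add(-3, A)
Function('q')(x, r) = 1 (Function('q')(x, r) = Mul(Add(r, x), Pow(Add(r, x), -1)) = 1)
Function('v')(E, t) = Rational(-1, 12) (Function('v')(E, t) = Pow(Add(-8, -4), -1) = Pow(-12, -1) = Rational(-1, 12))
Mul(Add(-6, -124), Function('v')(-4, Function('q')(-2, 4))) = Mul(Add(-6, -124), Rational(-1, 12)) = Mul(-130, Rational(-1, 12)) = Rational(65, 6)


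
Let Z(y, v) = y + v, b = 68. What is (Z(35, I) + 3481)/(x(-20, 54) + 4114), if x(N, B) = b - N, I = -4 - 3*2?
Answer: 1753/2101 ≈ 0.83436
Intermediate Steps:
I = -10 (I = -4 - 6 = -10)
Z(y, v) = v + y
x(N, B) = 68 - N
(Z(35, I) + 3481)/(x(-20, 54) + 4114) = ((-10 + 35) + 3481)/((68 - 1*(-20)) + 4114) = (25 + 3481)/((68 + 20) + 4114) = 3506/(88 + 4114) = 3506/4202 = 3506*(1/4202) = 1753/2101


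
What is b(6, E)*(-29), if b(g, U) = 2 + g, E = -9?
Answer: -232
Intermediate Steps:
b(6, E)*(-29) = (2 + 6)*(-29) = 8*(-29) = -232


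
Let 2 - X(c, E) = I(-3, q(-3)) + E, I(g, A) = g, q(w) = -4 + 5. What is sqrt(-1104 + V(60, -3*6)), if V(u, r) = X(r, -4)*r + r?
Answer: 2*I*sqrt(321) ≈ 35.833*I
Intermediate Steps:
q(w) = 1
X(c, E) = 5 - E (X(c, E) = 2 - (-3 + E) = 2 + (3 - E) = 5 - E)
V(u, r) = 10*r (V(u, r) = (5 - 1*(-4))*r + r = (5 + 4)*r + r = 9*r + r = 10*r)
sqrt(-1104 + V(60, -3*6)) = sqrt(-1104 + 10*(-3*6)) = sqrt(-1104 + 10*(-18)) = sqrt(-1104 - 180) = sqrt(-1284) = 2*I*sqrt(321)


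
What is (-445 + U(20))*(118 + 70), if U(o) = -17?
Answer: -86856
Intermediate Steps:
(-445 + U(20))*(118 + 70) = (-445 - 17)*(118 + 70) = -462*188 = -86856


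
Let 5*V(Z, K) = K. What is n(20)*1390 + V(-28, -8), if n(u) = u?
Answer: 138992/5 ≈ 27798.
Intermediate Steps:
V(Z, K) = K/5
n(20)*1390 + V(-28, -8) = 20*1390 + (⅕)*(-8) = 27800 - 8/5 = 138992/5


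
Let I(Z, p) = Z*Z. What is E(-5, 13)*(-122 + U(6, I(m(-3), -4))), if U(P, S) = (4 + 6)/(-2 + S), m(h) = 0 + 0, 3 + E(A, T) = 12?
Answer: -1143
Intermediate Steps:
E(A, T) = 9 (E(A, T) = -3 + 12 = 9)
m(h) = 0
I(Z, p) = Z²
U(P, S) = 10/(-2 + S)
E(-5, 13)*(-122 + U(6, I(m(-3), -4))) = 9*(-122 + 10/(-2 + 0²)) = 9*(-122 + 10/(-2 + 0)) = 9*(-122 + 10/(-2)) = 9*(-122 + 10*(-½)) = 9*(-122 - 5) = 9*(-127) = -1143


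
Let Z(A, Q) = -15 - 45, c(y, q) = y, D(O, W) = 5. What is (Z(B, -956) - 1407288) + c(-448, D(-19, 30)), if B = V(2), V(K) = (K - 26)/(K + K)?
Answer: -1407796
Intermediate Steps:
V(K) = (-26 + K)/(2*K) (V(K) = (-26 + K)/((2*K)) = (-26 + K)*(1/(2*K)) = (-26 + K)/(2*K))
B = -6 (B = (½)*(-26 + 2)/2 = (½)*(½)*(-24) = -6)
Z(A, Q) = -60
(Z(B, -956) - 1407288) + c(-448, D(-19, 30)) = (-60 - 1407288) - 448 = -1407348 - 448 = -1407796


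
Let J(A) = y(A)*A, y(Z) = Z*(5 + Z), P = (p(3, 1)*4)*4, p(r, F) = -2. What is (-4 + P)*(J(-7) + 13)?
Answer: 3060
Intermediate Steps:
P = -32 (P = -2*4*4 = -8*4 = -32)
J(A) = A²*(5 + A) (J(A) = (A*(5 + A))*A = A²*(5 + A))
(-4 + P)*(J(-7) + 13) = (-4 - 32)*((-7)²*(5 - 7) + 13) = -36*(49*(-2) + 13) = -36*(-98 + 13) = -36*(-85) = 3060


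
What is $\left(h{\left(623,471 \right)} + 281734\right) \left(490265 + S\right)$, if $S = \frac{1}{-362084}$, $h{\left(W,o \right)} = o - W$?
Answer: $\frac{24992811752056869}{181042} \approx 1.3805 \cdot 10^{11}$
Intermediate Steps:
$S = - \frac{1}{362084} \approx -2.7618 \cdot 10^{-6}$
$\left(h{\left(623,471 \right)} + 281734\right) \left(490265 + S\right) = \left(\left(471 - 623\right) + 281734\right) \left(490265 - \frac{1}{362084}\right) = \left(\left(471 - 623\right) + 281734\right) \frac{177517112259}{362084} = \left(-152 + 281734\right) \frac{177517112259}{362084} = 281582 \cdot \frac{177517112259}{362084} = \frac{24992811752056869}{181042}$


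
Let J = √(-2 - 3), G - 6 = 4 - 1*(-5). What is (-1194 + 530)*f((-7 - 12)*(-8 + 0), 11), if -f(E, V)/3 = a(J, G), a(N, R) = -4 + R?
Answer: 21912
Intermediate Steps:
G = 15 (G = 6 + (4 - 1*(-5)) = 6 + (4 + 5) = 6 + 9 = 15)
J = I*√5 (J = √(-5) = I*√5 ≈ 2.2361*I)
f(E, V) = -33 (f(E, V) = -3*(-4 + 15) = -3*11 = -33)
(-1194 + 530)*f((-7 - 12)*(-8 + 0), 11) = (-1194 + 530)*(-33) = -664*(-33) = 21912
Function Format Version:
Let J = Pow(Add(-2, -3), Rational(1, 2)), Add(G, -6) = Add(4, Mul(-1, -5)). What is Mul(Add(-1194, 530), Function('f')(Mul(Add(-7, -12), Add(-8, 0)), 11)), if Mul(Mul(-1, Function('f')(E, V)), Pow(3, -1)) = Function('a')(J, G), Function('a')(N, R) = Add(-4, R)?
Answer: 21912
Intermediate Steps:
G = 15 (G = Add(6, Add(4, Mul(-1, -5))) = Add(6, Add(4, 5)) = Add(6, 9) = 15)
J = Mul(I, Pow(5, Rational(1, 2))) (J = Pow(-5, Rational(1, 2)) = Mul(I, Pow(5, Rational(1, 2))) ≈ Mul(2.2361, I))
Function('f')(E, V) = -33 (Function('f')(E, V) = Mul(-3, Add(-4, 15)) = Mul(-3, 11) = -33)
Mul(Add(-1194, 530), Function('f')(Mul(Add(-7, -12), Add(-8, 0)), 11)) = Mul(Add(-1194, 530), -33) = Mul(-664, -33) = 21912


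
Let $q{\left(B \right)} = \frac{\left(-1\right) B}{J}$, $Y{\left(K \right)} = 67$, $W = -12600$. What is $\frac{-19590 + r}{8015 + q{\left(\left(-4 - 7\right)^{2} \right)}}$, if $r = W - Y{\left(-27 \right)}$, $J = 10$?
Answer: $- \frac{322570}{80029} \approx -4.0307$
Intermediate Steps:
$q{\left(B \right)} = - \frac{B}{10}$ ($q{\left(B \right)} = \frac{\left(-1\right) B}{10} = - B \frac{1}{10} = - \frac{B}{10}$)
$r = -12667$ ($r = -12600 - 67 = -12667$)
$\frac{-19590 + r}{8015 + q{\left(\left(-4 - 7\right)^{2} \right)}} = \frac{-19590 - 12667}{8015 - \frac{\left(-4 - 7\right)^{2}}{10}} = - \frac{32257}{8015 - \frac{\left(-11\right)^{2}}{10}} = - \frac{32257}{8015 - \frac{121}{10}} = - \frac{32257}{\frac{80029}{10}} = \left(-32257\right) \frac{10}{80029} = - \frac{322570}{80029}$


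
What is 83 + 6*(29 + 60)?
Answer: 617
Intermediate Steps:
83 + 6*(29 + 60) = 83 + 6*89 = 83 + 534 = 617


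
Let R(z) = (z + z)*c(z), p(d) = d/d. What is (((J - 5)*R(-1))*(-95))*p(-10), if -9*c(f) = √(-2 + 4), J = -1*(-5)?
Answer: 0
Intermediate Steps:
J = 5
p(d) = 1
c(f) = -√2/9 (c(f) = -√(-2 + 4)/9 = -√2/9)
R(z) = -2*z*√2/9 (R(z) = (z + z)*(-√2/9) = (2*z)*(-√2/9) = -2*z*√2/9)
(((J - 5)*R(-1))*(-95))*p(-10) = (((5 - 5)*(-2/9*(-1)*√2))*(-95))*1 = ((0*(2*√2/9))*(-95))*1 = (0*(-95))*1 = 0*1 = 0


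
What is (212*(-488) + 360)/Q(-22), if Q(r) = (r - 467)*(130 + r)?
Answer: 25774/13203 ≈ 1.9521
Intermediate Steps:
Q(r) = (-467 + r)*(130 + r)
(212*(-488) + 360)/Q(-22) = (212*(-488) + 360)/(-60710 + (-22)² - 337*(-22)) = (-103456 + 360)/(-60710 + 484 + 7414) = -103096/(-52812) = -103096*(-1/52812) = 25774/13203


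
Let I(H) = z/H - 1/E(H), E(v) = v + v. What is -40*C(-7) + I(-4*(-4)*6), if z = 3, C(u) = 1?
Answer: -7675/192 ≈ -39.974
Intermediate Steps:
E(v) = 2*v
I(H) = 5/(2*H) (I(H) = 3/H - 1/(2*H) = 5/(2*H))
-40*C(-7) + I(-4*(-4)*6) = -40*1 + 5/(2*((-4*(-4)*6))) = -40 + 5/(2*((16*6))) = -40 + (5/2)/96 = -40 + (5/2)*(1/96) = -40 + 5/192 = -7675/192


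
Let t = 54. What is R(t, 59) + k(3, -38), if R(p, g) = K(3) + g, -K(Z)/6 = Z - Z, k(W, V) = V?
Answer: 21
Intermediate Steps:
K(Z) = 0 (K(Z) = -6*(Z - Z) = -6*0 = 0)
R(p, g) = g (R(p, g) = 0 + g = g)
R(t, 59) + k(3, -38) = 59 - 38 = 21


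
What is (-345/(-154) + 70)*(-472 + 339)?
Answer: -211375/22 ≈ -9608.0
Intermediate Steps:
(-345/(-154) + 70)*(-472 + 339) = (-345*(-1/154) + 70)*(-133) = (345/154 + 70)*(-133) = (11125/154)*(-133) = -211375/22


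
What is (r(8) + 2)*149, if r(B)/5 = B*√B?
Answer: 298 + 11920*√2 ≈ 17155.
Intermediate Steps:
r(B) = 5*B^(3/2) (r(B) = 5*(B*√B) = 5*B^(3/2))
(r(8) + 2)*149 = (5*8^(3/2) + 2)*149 = (5*(16*√2) + 2)*149 = (80*√2 + 2)*149 = (2 + 80*√2)*149 = 298 + 11920*√2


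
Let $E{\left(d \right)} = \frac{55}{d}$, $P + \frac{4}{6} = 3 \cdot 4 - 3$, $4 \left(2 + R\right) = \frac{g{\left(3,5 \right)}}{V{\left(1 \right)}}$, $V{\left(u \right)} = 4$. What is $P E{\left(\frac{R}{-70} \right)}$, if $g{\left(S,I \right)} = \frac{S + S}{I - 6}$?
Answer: $\frac{770000}{57} \approx 13509.0$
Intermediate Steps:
$g{\left(S,I \right)} = \frac{2 S}{-6 + I}$
$R = - \frac{19}{8}$ ($R = -2 + \frac{2 \cdot 3 \frac{1}{-6 + 5} \cdot \frac{1}{4}}{4} = -2 + \frac{2 \cdot 3 \frac{1}{-1} \cdot \frac{1}{4}}{4} = -2 + \frac{2 \cdot 3 \left(-1\right) \frac{1}{4}}{4} = -2 + \frac{\left(-6\right) \frac{1}{4}}{4} = -2 + \frac{1}{4} \left(- \frac{3}{2}\right) = -2 - \frac{3}{8} = - \frac{19}{8} \approx -2.375$)
$P = \frac{25}{3}$ ($P = - \frac{2}{3} + \left(3 \cdot 4 - 3\right) = - \frac{2}{3} + \left(12 - 3\right) = - \frac{2}{3} + 9 = \frac{25}{3} \approx 8.3333$)
$P E{\left(\frac{R}{-70} \right)} = \frac{25 \frac{55}{\left(- \frac{19}{8}\right) \frac{1}{-70}}}{3} = \frac{25 \frac{55}{\left(- \frac{19}{8}\right) \left(- \frac{1}{70}\right)}}{3} = \frac{25 \frac{55}{\frac{19}{560}}}{3} = \frac{25 \cdot 55 \cdot \frac{560}{19}}{3} = \frac{25}{3} \cdot \frac{30800}{19} = \frac{770000}{57}$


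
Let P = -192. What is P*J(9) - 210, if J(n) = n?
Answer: -1938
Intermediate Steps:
P*J(9) - 210 = -192*9 - 210 = -1728 - 210 = -1938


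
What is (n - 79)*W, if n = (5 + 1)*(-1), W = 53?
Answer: -4505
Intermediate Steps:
n = -6 (n = 6*(-1) = -6)
(n - 79)*W = (-6 - 79)*53 = -85*53 = -4505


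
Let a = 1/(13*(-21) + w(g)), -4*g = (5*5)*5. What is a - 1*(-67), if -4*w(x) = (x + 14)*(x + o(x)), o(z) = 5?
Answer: 1655975/24717 ≈ 66.997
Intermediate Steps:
g = -125/4 (g = -5*5*5/4 = -25*5/4 = -¼*125 = -125/4 ≈ -31.250)
w(x) = -(5 + x)*(14 + x)/4 (w(x) = -(x + 14)*(x + 5)/4 = -(14 + x)*(5 + x)/4 = -(5 + x)*(14 + x)/4)
a = -64/24717 (a = 1/(13*(-21) + (-35/2 - 19/4*(-125/4) - (-125/4)²/4)) = 1/(-273 + (-35/2 + 2375/16 - ¼*15625/16)) = 1/(-273 + (-35/2 + 2375/16 - 15625/64)) = 1/(-273 - 7245/64) = 1/(-24717/64) = -64/24717 ≈ -0.0025893)
a - 1*(-67) = -64/24717 - 1*(-67) = -64/24717 + 67 = 1655975/24717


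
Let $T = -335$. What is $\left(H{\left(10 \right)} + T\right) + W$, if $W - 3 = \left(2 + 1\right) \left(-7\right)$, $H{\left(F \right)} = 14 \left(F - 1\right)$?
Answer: $-227$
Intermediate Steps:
$H{\left(F \right)} = -14 + 14 F$ ($H{\left(F \right)} = 14 \left(-1 + F\right) = -14 + 14 F$)
$W = -18$ ($W = 3 + \left(2 + 1\right) \left(-7\right) = 3 + 3 \left(-7\right) = 3 - 21 = -18$)
$\left(H{\left(10 \right)} + T\right) + W = \left(\left(-14 + 14 \cdot 10\right) - 335\right) - 18 = \left(\left(-14 + 140\right) - 335\right) - 18 = \left(126 - 335\right) - 18 = -209 - 18 = -227$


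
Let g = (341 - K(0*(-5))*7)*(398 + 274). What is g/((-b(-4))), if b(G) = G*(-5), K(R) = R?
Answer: -57288/5 ≈ -11458.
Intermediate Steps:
b(G) = -5*G
g = 229152 (g = (341 - 0*(-5)*7)*(398 + 274) = (341 - 1*0*7)*672 = (341 + 0*7)*672 = (341 + 0)*672 = 341*672 = 229152)
g/((-b(-4))) = 229152/((-(-5)*(-4))) = 229152/((-1*20)) = 229152/(-20) = 229152*(-1/20) = -57288/5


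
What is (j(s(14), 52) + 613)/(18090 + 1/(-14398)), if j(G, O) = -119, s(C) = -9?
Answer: 7112612/260459819 ≈ 0.027308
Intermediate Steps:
(j(s(14), 52) + 613)/(18090 + 1/(-14398)) = (-119 + 613)/(18090 + 1/(-14398)) = 494/(18090 - 1/14398) = 494/(260459819/14398) = 494*(14398/260459819) = 7112612/260459819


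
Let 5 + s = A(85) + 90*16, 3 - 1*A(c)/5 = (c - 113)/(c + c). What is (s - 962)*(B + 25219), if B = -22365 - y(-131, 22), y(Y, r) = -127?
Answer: 24772110/17 ≈ 1.4572e+6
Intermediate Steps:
A(c) = 15 - 5*(-113 + c)/(2*c) (A(c) = 15 - 5*(c - 113)/(c + c) = 15 - 5*(-113 + c)/(2*c))
s = 24664/17 (s = -5 + ((5/2)*(113 + 5*85)/85 + 90*16) = -5 + ((5/2)*(1/85)*(113 + 425) + 1440) = -5 + ((5/2)*(1/85)*538 + 1440) = -5 + (269/17 + 1440) = -5 + 24749/17 = 24664/17 ≈ 1450.8)
B = -22238 (B = -22365 - 1*(-127) = -22365 + 127 = -22238)
(s - 962)*(B + 25219) = (24664/17 - 962)*(-22238 + 25219) = (8310/17)*2981 = 24772110/17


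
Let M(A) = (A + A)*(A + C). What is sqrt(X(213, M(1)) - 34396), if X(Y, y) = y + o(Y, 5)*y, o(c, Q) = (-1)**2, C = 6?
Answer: 8*I*sqrt(537) ≈ 185.39*I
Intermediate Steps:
o(c, Q) = 1
M(A) = 2*A*(6 + A) (M(A) = (A + A)*(A + 6) = (2*A)*(6 + A) = 2*A*(6 + A))
X(Y, y) = 2*y (X(Y, y) = y + 1*y = y + y = 2*y)
sqrt(X(213, M(1)) - 34396) = sqrt(2*(2*1*(6 + 1)) - 34396) = sqrt(2*(2*1*7) - 34396) = sqrt(2*14 - 34396) = sqrt(28 - 34396) = sqrt(-34368) = 8*I*sqrt(537)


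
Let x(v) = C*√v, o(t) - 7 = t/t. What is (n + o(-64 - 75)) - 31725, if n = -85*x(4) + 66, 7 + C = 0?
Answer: -30461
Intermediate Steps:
C = -7 (C = -7 + 0 = -7)
o(t) = 8 (o(t) = 7 + t/t = 7 + 1 = 8)
x(v) = -7*√v
n = 1256 (n = -(-595)*√4 + 66 = -(-595)*2 + 66 = -85*(-14) + 66 = 1190 + 66 = 1256)
(n + o(-64 - 75)) - 31725 = (1256 + 8) - 31725 = 1264 - 31725 = -30461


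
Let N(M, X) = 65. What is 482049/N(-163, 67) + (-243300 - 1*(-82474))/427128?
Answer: 7918698907/1067820 ≈ 7415.8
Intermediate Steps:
482049/N(-163, 67) + (-243300 - 1*(-82474))/427128 = 482049/65 + (-243300 - 1*(-82474))/427128 = 482049*(1/65) + (-243300 + 82474)*(1/427128) = 482049/65 - 160826*1/427128 = 482049/65 - 80413/213564 = 7918698907/1067820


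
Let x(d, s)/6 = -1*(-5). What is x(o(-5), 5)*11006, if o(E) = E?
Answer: 330180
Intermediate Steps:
x(d, s) = 30 (x(d, s) = 6*(-1*(-5)) = 6*5 = 30)
x(o(-5), 5)*11006 = 30*11006 = 330180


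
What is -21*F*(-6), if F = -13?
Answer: -1638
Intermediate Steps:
-21*F*(-6) = -21*(-13)*(-6) = 273*(-6) = -1638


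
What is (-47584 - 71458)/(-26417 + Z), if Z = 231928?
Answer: -119042/205511 ≈ -0.57925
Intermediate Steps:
(-47584 - 71458)/(-26417 + Z) = (-47584 - 71458)/(-26417 + 231928) = -119042/205511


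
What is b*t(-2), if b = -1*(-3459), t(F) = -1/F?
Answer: 3459/2 ≈ 1729.5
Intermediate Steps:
b = 3459
b*t(-2) = 3459*(-1/(-2)) = 3459*(-1*(-1/2)) = 3459*(1/2) = 3459/2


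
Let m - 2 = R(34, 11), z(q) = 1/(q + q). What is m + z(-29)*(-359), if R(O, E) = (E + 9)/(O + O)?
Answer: 8365/986 ≈ 8.4838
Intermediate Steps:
z(q) = 1/(2*q)
R(O, E) = (9 + E)/(2*O) (R(O, E) = (9 + E)/((2*O)) = (9 + E)*(1/(2*O)) = (9 + E)/(2*O))
m = 39/17 (m = 2 + (1/2)*(9 + 11)/34 = 2 + (1/2)*(1/34)*20 = 2 + 5/17 = 39/17 ≈ 2.2941)
m + z(-29)*(-359) = 39/17 + ((1/2)/(-29))*(-359) = 39/17 + ((1/2)*(-1/29))*(-359) = 39/17 - 1/58*(-359) = 39/17 + 359/58 = 8365/986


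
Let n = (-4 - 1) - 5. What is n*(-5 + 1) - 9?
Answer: 31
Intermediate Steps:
n = -10 (n = -5 - 5 = -10)
n*(-5 + 1) - 9 = -10*(-5 + 1) - 9 = -10*(-4) - 9 = 40 - 9 = 31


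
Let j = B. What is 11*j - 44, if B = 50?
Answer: 506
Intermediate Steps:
j = 50
11*j - 44 = 11*50 - 44 = 550 - 44 = 506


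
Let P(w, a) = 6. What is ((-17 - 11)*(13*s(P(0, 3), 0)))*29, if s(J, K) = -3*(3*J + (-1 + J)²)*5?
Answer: 6808620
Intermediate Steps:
s(J, K) = -45*J - 15*(-1 + J)² (s(J, K) = -3*((-1 + J)² + 3*J)*5 = (-9*J - 3*(-1 + J)²)*5 = -45*J - 15*(-1 + J)²)
((-17 - 11)*(13*s(P(0, 3), 0)))*29 = ((-17 - 11)*(13*(-15 - 15*6 - 15*6²)))*29 = -364*(-15 - 90 - 15*36)*29 = -364*(-15 - 90 - 540)*29 = -364*(-645)*29 = -28*(-8385)*29 = 234780*29 = 6808620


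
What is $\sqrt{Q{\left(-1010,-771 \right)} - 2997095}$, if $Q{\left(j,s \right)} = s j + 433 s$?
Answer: $2 i \sqrt{638057} \approx 1597.6 i$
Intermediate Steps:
$Q{\left(j,s \right)} = 433 s + j s$ ($Q{\left(j,s \right)} = j s + 433 s = 433 s + j s$)
$\sqrt{Q{\left(-1010,-771 \right)} - 2997095} = \sqrt{- 771 \left(433 - 1010\right) - 2997095} = \sqrt{\left(-771\right) \left(-577\right) - 2997095} = \sqrt{444867 - 2997095} = \sqrt{-2552228} = 2 i \sqrt{638057}$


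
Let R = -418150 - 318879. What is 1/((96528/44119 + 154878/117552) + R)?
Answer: -864379448/637069690159669 ≈ -1.3568e-6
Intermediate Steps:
R = -737029
1/((96528/44119 + 154878/117552) + R) = 1/((96528/44119 + 154878/117552) - 737029) = 1/((96528*(1/44119) + 154878*(1/117552)) - 737029) = 1/((96528/44119 + 25813/19592) - 737029) = 1/(3030020323/864379448 - 737029) = 1/(-637069690159669/864379448) = -864379448/637069690159669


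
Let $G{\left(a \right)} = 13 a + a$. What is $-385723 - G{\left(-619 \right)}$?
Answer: $-377057$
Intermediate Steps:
$G{\left(a \right)} = 14 a$
$-385723 - G{\left(-619 \right)} = -385723 - 14 \left(-619\right) = -385723 - -8666 = -385723 + 8666 = -377057$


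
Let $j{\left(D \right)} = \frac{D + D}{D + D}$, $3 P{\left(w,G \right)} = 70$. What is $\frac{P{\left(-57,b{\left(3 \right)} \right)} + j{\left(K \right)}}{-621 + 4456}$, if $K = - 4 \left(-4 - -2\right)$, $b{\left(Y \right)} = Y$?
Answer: $\frac{73}{11505} \approx 0.0063451$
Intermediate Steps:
$P{\left(w,G \right)} = \frac{70}{3}$ ($P{\left(w,G \right)} = \frac{1}{3} \cdot 70 = \frac{70}{3}$)
$K = 8$ ($K = - 4 \left(-4 + 2\right) = \left(-4\right) \left(-2\right) = 8$)
$j{\left(D \right)} = 1$ ($j{\left(D \right)} = \frac{2 D}{2 D} = 2 D \frac{1}{2 D} = 1$)
$\frac{P{\left(-57,b{\left(3 \right)} \right)} + j{\left(K \right)}}{-621 + 4456} = \frac{\frac{70}{3} + 1}{-621 + 4456} = \frac{73}{3 \cdot 3835} = \frac{73}{3} \cdot \frac{1}{3835} = \frac{73}{11505}$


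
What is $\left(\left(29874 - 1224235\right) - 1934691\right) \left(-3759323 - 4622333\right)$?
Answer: $26226637470112$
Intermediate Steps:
$\left(\left(29874 - 1224235\right) - 1934691\right) \left(-3759323 - 4622333\right) = \left(\left(29874 - 1224235\right) - 1934691\right) \left(-8381656\right) = \left(-1194361 - 1934691\right) \left(-8381656\right) = \left(-3129052\right) \left(-8381656\right) = 26226637470112$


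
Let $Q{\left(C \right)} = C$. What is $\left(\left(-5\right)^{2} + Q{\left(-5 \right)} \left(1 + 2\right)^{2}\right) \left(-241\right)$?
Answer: $4820$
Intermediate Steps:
$\left(\left(-5\right)^{2} + Q{\left(-5 \right)} \left(1 + 2\right)^{2}\right) \left(-241\right) = \left(\left(-5\right)^{2} - 5 \left(1 + 2\right)^{2}\right) \left(-241\right) = \left(25 - 5 \cdot 3^{2}\right) \left(-241\right) = \left(25 - 45\right) \left(-241\right) = \left(-20\right) \left(-241\right) = 4820$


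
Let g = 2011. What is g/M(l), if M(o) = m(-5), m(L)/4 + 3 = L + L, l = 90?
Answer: -2011/52 ≈ -38.673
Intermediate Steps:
m(L) = -12 + 8*L (m(L) = -12 + 4*(L + L) = -12 + 4*(2*L) = -12 + 8*L)
M(o) = -52 (M(o) = -12 + 8*(-5) = -12 - 40 = -52)
g/M(l) = 2011/(-52) = 2011*(-1/52) = -2011/52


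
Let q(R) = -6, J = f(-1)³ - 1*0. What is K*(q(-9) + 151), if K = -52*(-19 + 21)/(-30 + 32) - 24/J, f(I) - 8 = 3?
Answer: -10039220/1331 ≈ -7542.6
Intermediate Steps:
f(I) = 11 (f(I) = 8 + 3 = 11)
J = 1331 (J = 11³ - 1*0 = 1331 + 0 = 1331)
K = -69236/1331 (K = -52*(-19 + 21)/(-30 + 32) - 24/1331 = -52/1 - 24*1/1331 = -52/1 - 24/1331 = -52*1 - 24/1331 = -52 - 24/1331 = -69236/1331 ≈ -52.018)
K*(q(-9) + 151) = -69236*(-6 + 151)/1331 = -69236/1331*145 = -10039220/1331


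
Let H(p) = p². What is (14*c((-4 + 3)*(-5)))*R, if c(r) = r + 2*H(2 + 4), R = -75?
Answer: -80850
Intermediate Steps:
c(r) = 72 + r (c(r) = r + 2*(2 + 4)² = r + 2*6² = r + 2*36 = r + 72 = 72 + r)
(14*c((-4 + 3)*(-5)))*R = (14*(72 + (-4 + 3)*(-5)))*(-75) = (14*(72 - 1*(-5)))*(-75) = (14*(72 + 5))*(-75) = (14*77)*(-75) = 1078*(-75) = -80850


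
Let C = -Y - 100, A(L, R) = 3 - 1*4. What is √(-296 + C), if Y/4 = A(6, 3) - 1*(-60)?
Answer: 2*I*√158 ≈ 25.14*I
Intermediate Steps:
A(L, R) = -1 (A(L, R) = 3 - 4 = -1)
Y = 236 (Y = 4*(-1 - 1*(-60)) = 4*(-1 + 60) = 4*59 = 236)
C = -336 (C = -1*236 - 100 = -236 - 100 = -336)
√(-296 + C) = √(-296 - 336) = √(-632) = 2*I*√158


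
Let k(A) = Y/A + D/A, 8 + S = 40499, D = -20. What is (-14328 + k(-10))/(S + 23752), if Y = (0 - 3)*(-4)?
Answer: -71636/321215 ≈ -0.22302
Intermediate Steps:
S = 40491 (S = -8 + 40499 = 40491)
Y = 12 (Y = -3*(-4) = 12)
k(A) = -8/A (k(A) = 12/A - 20/A = -8/A)
(-14328 + k(-10))/(S + 23752) = (-14328 - 8/(-10))/(40491 + 23752) = (-14328 - 8*(-⅒))/64243 = (-14328 + ⅘)*(1/64243) = -71636/5*1/64243 = -71636/321215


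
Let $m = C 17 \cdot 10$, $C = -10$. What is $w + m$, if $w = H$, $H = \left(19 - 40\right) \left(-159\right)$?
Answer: $1639$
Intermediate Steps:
$H = 3339$ ($H = \left(-21\right) \left(-159\right) = 3339$)
$w = 3339$
$m = -1700$ ($m = - 10 \cdot 17 \cdot 10 = \left(-10\right) 170 = -1700$)
$w + m = 3339 - 1700 = 1639$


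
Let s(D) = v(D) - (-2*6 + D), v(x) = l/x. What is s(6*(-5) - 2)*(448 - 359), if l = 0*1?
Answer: 3916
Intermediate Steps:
l = 0
v(x) = 0 (v(x) = 0/x = 0)
s(D) = 12 - D (s(D) = 0 - (-2*6 + D) = 0 - (-12 + D) = 0 + (12 - D) = 12 - D)
s(6*(-5) - 2)*(448 - 359) = (12 - (6*(-5) - 2))*(448 - 359) = (12 - (-30 - 2))*89 = (12 - 1*(-32))*89 = (12 + 32)*89 = 44*89 = 3916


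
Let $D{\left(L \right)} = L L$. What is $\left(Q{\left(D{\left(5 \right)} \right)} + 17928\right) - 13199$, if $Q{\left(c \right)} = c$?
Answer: $4754$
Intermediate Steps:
$D{\left(L \right)} = L^{2}$
$\left(Q{\left(D{\left(5 \right)} \right)} + 17928\right) - 13199 = \left(5^{2} + 17928\right) - 13199 = \left(25 + 17928\right) - 13199 = 17953 - 13199 = 4754$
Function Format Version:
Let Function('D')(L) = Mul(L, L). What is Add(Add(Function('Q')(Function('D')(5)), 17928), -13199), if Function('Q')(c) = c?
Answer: 4754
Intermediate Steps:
Function('D')(L) = Pow(L, 2)
Add(Add(Function('Q')(Function('D')(5)), 17928), -13199) = Add(Add(Pow(5, 2), 17928), -13199) = Add(Add(25, 17928), -13199) = Add(17953, -13199) = 4754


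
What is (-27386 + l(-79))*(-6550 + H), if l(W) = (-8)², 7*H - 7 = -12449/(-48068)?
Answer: 30102954401375/168238 ≈ 1.7893e+8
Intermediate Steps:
H = 348925/336476 (H = 1 + (-12449/(-48068))/7 = 1 + (-12449*(-1/48068))/7 = 1 + (⅐)*(12449/48068) = 1 + 12449/336476 = 348925/336476 ≈ 1.0370)
l(W) = 64
(-27386 + l(-79))*(-6550 + H) = (-27386 + 64)*(-6550 + 348925/336476) = -27322*(-2203568875/336476) = 30102954401375/168238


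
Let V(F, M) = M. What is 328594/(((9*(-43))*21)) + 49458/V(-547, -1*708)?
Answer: -15109279/136998 ≈ -110.29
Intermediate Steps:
328594/(((9*(-43))*21)) + 49458/V(-547, -1*708) = 328594/(((9*(-43))*21)) + 49458/((-1*708)) = 328594/((-387*21)) + 49458/(-708) = 328594/(-8127) + 49458*(-1/708) = 328594*(-1/8127) - 8243/118 = -46942/1161 - 8243/118 = -15109279/136998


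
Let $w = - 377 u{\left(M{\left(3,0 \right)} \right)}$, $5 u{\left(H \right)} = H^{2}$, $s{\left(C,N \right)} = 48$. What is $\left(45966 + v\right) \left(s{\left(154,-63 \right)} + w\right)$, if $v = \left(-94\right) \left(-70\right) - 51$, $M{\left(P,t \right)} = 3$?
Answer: $-33103347$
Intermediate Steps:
$u{\left(H \right)} = \frac{H^{2}}{5}$
$v = 6529$ ($v = 6580 - 51 = 6529$)
$w = - \frac{3393}{5}$ ($w = - 377 \frac{3^{2}}{5} = - 377 \cdot \frac{1}{5} \cdot 9 = \left(-377\right) \frac{9}{5} = - \frac{3393}{5} \approx -678.6$)
$\left(45966 + v\right) \left(s{\left(154,-63 \right)} + w\right) = \left(45966 + 6529\right) \left(48 - \frac{3393}{5}\right) = 52495 \left(- \frac{3153}{5}\right) = -33103347$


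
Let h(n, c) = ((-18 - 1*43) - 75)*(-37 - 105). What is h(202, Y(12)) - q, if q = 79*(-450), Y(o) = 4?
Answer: 54862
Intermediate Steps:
h(n, c) = 19312 (h(n, c) = ((-18 - 43) - 75)*(-142) = (-61 - 75)*(-142) = -136*(-142) = 19312)
q = -35550
h(202, Y(12)) - q = 19312 - 1*(-35550) = 19312 + 35550 = 54862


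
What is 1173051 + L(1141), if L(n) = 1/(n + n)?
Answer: 2676902383/2282 ≈ 1.1731e+6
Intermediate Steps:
L(n) = 1/(2*n)
1173051 + L(1141) = 1173051 + (½)/1141 = 1173051 + (½)*(1/1141) = 1173051 + 1/2282 = 2676902383/2282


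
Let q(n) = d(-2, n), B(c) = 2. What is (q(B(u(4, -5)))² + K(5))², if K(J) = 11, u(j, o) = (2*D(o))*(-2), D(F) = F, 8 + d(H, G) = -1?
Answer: 8464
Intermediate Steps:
d(H, G) = -9 (d(H, G) = -8 - 1 = -9)
u(j, o) = -4*o (u(j, o) = (2*o)*(-2) = -4*o)
q(n) = -9
(q(B(u(4, -5)))² + K(5))² = ((-9)² + 11)² = (81 + 11)² = 92² = 8464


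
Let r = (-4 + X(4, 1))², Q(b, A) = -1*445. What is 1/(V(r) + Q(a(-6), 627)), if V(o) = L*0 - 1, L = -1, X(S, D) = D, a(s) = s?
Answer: -1/446 ≈ -0.0022422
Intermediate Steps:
Q(b, A) = -445
r = 9 (r = (-4 + 1)² = (-3)² = 9)
V(o) = -1 (V(o) = -1*0 - 1 = 0 - 1 = -1)
1/(V(r) + Q(a(-6), 627)) = 1/(-1 - 445) = 1/(-446) = -1/446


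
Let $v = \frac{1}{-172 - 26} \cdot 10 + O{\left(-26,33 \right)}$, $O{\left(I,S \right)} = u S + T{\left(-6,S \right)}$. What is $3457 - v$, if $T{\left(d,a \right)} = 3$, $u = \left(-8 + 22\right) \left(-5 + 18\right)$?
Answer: $- \frac{252643}{99} \approx -2551.9$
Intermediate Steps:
$u = 182$ ($u = 14 \cdot 13 = 182$)
$O{\left(I,S \right)} = 3 + 182 S$ ($O{\left(I,S \right)} = 182 S + 3 = 3 + 182 S$)
$v = \frac{594886}{99}$ ($v = \frac{1}{-172 - 26} \cdot 10 + \left(3 + 182 \cdot 33\right) = \frac{1}{-198} \cdot 10 + \left(3 + 6006\right) = \left(- \frac{1}{198}\right) 10 + 6009 = - \frac{5}{99} + 6009 = \frac{594886}{99} \approx 6009.0$)
$3457 - v = 3457 - \frac{594886}{99} = - \frac{252643}{99}$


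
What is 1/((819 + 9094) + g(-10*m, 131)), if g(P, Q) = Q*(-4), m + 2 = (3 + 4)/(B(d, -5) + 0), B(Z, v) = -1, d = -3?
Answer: 1/9389 ≈ 0.00010651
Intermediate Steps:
m = -9 (m = -2 + (3 + 4)/(-1 + 0) = -2 + 7/(-1) = -2 + 7*(-1) = -2 - 7 = -9)
g(P, Q) = -4*Q
1/((819 + 9094) + g(-10*m, 131)) = 1/((819 + 9094) - 4*131) = 1/(9913 - 524) = 1/9389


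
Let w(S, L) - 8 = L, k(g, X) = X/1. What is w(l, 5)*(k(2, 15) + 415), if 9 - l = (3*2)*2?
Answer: 5590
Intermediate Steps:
k(g, X) = X (k(g, X) = X*1 = X)
l = -3 (l = 9 - 3*2*2 = 9 - 6*2 = 9 - 1*12 = 9 - 12 = -3)
w(S, L) = 8 + L
w(l, 5)*(k(2, 15) + 415) = (8 + 5)*(15 + 415) = 13*430 = 5590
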